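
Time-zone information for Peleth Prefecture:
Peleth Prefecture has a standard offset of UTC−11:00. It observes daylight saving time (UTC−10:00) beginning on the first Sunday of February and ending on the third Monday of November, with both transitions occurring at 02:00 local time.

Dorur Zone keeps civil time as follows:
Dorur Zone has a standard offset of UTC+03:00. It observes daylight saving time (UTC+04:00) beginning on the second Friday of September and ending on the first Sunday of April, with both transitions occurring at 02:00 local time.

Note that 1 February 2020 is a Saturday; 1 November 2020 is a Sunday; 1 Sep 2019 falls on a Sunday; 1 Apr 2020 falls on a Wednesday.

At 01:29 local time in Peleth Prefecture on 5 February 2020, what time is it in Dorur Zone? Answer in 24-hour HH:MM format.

15:29

1 February 2020 is a Saturday, so the first Sunday is February 2.
1 November 2020 is a Sunday, so the first Monday is November 2 and the third is November 16.
Daylight saving runs 2 February – 16 November; 5 February 2020 is inside that window, so Peleth Prefecture is at UTC−10:00.
01:29 Peleth Prefecture + 10h = 11:29 UTC.
1 September 2019 is a Sunday, so the first Friday is September 6 and the second is September 13.
1 April 2020 is a Wednesday, so the first Sunday is April 5.
At the standard offset (UTC+03:00), 11:29 UTC + 3h = 14:29 Dorur Zone standard time.
Daylight saving runs 13 September 2019 – 5 April 2020; the standard-time date in Dorur Zone, 5 February 2020, is inside that window, so Dorur Zone is at UTC+04:00.
11:29 UTC + 4h = 15:29 Dorur Zone.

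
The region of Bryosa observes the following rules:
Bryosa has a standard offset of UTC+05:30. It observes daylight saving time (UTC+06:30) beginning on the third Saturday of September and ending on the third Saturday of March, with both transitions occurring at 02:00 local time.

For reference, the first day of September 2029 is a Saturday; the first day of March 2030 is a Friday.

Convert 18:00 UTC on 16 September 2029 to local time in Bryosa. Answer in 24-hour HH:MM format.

1 September 2029 is a Saturday, so the first Saturday is September 1 and the third is September 15.
1 March 2030 is a Friday, so the first Saturday is March 2 and the third is March 16.
At the standard offset (UTC+05:30), 18:00 UTC + 5h30m = 23:30 Bryosa standard time.
The standard-time date in Bryosa, 16 September 2029, falls between 15 September 2029 and 16 March 2030, so daylight saving is in effect and Bryosa is at UTC+06:30.
18:00 UTC + 6h30m = 00:30 local (rolling into the next day, 17 September 2029).

00:30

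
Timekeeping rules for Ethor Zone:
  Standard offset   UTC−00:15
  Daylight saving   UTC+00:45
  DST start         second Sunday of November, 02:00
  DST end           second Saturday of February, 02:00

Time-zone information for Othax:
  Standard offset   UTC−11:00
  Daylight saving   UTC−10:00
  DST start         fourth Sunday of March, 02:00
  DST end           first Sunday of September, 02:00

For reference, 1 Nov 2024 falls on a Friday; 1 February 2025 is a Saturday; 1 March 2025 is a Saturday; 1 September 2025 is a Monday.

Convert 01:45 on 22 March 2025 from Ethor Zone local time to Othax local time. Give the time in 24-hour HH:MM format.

1 November 2024 is a Friday, so the first Sunday is November 3 and the second is November 10.
1 February 2025 is a Saturday, so the first Saturday is February 1 and the second is February 8.
22 March 2025 is outside the daylight-saving period (10 November 2024 – 8 February 2025), so Ethor Zone is on standard time, UTC−00:15.
01:45 Ethor Zone + 0h15m = 02:00 UTC.
1 March 2025 is a Saturday, so the first Sunday is March 2 and the fourth is March 23.
1 September 2025 is a Monday, so the first Sunday is September 7.
At the standard offset (UTC−11:00), 02:00 UTC − 11h = 15:00 Othax standard time (rolling into the previous day, 21 March 2025).
Daylight saving runs 23 March – 7 September; the standard-time date in Othax, 21 March 2025, is outside that window, so Othax is on standard time at UTC−11:00.
02:00 UTC − 11h = 15:00 Othax (rolling into the previous day, 21 March 2025).

15:00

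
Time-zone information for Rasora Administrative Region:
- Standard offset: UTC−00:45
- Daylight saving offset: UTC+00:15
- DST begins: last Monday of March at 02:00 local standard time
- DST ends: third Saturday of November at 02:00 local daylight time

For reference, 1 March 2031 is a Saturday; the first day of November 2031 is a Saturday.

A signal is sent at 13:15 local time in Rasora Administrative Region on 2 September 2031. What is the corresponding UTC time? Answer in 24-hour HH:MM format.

13:00

1 March 2031 is a Saturday, so Mondays fall on 3, 10, 17, 24, 31; the last is March 31.
1 November 2031 is a Saturday, so the first Saturday is November 1 and the third is November 15.
2 September 2031 lies within the daylight-saving period (31 March – 15 November), so Rasora Administrative Region is on daylight time, UTC+00:15.
13:15 local − 0h15m = 13:00 UTC.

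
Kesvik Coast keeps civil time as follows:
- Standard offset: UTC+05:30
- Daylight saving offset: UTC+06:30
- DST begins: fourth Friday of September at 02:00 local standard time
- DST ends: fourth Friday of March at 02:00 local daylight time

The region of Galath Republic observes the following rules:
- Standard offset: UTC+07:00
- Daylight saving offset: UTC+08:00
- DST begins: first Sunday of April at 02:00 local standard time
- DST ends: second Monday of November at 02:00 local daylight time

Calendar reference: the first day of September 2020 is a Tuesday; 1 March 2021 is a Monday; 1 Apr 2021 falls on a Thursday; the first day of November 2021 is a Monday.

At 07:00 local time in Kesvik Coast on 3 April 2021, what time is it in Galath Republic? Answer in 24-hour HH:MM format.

08:30

1 September 2020 is a Tuesday, so the first Friday is September 4 and the fourth is September 25.
1 March 2021 is a Monday, so the first Friday is March 5 and the fourth is March 26.
Daylight saving runs 25 September 2020 – 26 March 2021; 3 April 2021 is outside that window, so Kesvik Coast is on standard time at UTC+05:30.
07:00 Kesvik Coast − 5h30m = 01:30 UTC.
1 April 2021 is a Thursday, so the first Sunday is April 4.
1 November 2021 is a Monday, so the first Monday is November 1 and the second is November 8.
At the standard offset (UTC+07:00), 01:30 UTC + 7h = 08:30 Galath Republic standard time.
The standard-time date in Galath Republic, 3 April 2021, does not fall between 4 April and 8 November, so daylight saving is not in effect and Galath Republic is at UTC+07:00.
01:30 UTC + 7h = 08:30 Galath Republic.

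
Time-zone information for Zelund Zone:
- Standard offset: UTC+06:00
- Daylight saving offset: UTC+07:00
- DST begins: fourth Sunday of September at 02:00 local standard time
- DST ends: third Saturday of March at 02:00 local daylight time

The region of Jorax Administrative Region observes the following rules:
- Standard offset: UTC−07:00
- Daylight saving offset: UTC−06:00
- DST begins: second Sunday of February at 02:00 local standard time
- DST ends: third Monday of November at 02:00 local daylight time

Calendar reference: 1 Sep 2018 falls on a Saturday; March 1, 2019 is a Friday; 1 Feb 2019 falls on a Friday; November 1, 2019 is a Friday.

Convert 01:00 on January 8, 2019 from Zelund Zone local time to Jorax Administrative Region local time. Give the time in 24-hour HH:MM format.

1 September 2018 is a Saturday, so the first Sunday is September 2 and the fourth is September 23.
1 March 2019 is a Friday, so the first Saturday is March 2 and the third is March 16.
January 8, 2019 lies within the daylight-saving period (23 September 2018 – 16 March 2019), so Zelund Zone is on daylight time, UTC+07:00.
01:00 Zelund Zone − 7h = 18:00 UTC (rolling into the previous day, 7 January 2019).
1 February 2019 is a Friday, so the first Sunday is February 3 and the second is February 10.
1 November 2019 is a Friday, so the first Monday is November 4 and the third is November 18.
At the standard offset (UTC−07:00), 18:00 UTC − 7h = 11:00 Jorax Administrative Region standard time.
The standard-time date in Jorax Administrative Region, January 7, 2019, does not fall between 10 February and 18 November, so daylight saving is not in effect and Jorax Administrative Region is at UTC−07:00.
18:00 UTC − 7h = 11:00 Jorax Administrative Region.

11:00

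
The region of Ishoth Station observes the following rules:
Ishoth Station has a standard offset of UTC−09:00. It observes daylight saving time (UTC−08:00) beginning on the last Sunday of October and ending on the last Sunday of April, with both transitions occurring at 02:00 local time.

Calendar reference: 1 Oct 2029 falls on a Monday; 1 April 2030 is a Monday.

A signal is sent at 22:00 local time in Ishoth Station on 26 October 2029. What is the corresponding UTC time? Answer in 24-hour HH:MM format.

07:00

1 October 2029 is a Monday, so Sundays fall on 7, 14, 21, 28; the last is October 28.
1 April 2030 is a Monday, so Sundays fall on 7, 14, 21, 28; the last is April 28.
26 October 2029 is outside the daylight-saving period (28 October 2029 – 28 April 2030), so Ishoth Station is on standard time, UTC−09:00.
22:00 local + 9h = 07:00 UTC (rolling into the next day, 27 October 2029).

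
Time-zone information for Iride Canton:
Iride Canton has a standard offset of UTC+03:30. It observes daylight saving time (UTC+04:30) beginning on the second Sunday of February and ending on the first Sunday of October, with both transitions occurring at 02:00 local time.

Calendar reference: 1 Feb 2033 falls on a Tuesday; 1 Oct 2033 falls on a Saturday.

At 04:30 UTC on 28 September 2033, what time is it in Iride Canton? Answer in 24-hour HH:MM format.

1 February 2033 is a Tuesday, so the first Sunday is February 6 and the second is February 13.
1 October 2033 is a Saturday, so the first Sunday is October 2.
At the standard offset (UTC+03:30), 04:30 UTC + 3h30m = 08:00 Iride Canton standard time.
Daylight saving runs 13 February – 2 October; the standard-time date in Iride Canton, 28 September 2033, is inside that window, so Iride Canton is at UTC+04:30.
04:30 UTC + 4h30m = 09:00 local.

09:00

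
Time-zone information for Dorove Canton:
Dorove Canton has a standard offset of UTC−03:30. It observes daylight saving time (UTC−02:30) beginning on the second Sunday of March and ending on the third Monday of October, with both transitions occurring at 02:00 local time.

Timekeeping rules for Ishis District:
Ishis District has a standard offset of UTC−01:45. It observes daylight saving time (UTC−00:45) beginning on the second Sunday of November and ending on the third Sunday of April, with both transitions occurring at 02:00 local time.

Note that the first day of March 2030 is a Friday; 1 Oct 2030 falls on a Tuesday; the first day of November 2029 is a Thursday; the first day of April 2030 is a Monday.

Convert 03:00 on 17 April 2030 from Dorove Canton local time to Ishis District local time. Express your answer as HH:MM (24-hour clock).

04:45

1 March 2030 is a Friday, so the first Sunday is March 3 and the second is March 10.
1 October 2030 is a Tuesday, so the first Monday is October 7 and the third is October 21.
Daylight saving runs 10 March – 21 October; 17 April 2030 is inside that window, so Dorove Canton is at UTC−02:30.
03:00 Dorove Canton + 2h30m = 05:30 UTC.
1 November 2029 is a Thursday, so the first Sunday is November 4 and the second is November 11.
1 April 2030 is a Monday, so the first Sunday is April 7 and the third is April 21.
At the standard offset (UTC−01:45), 05:30 UTC − 1h45m = 03:45 Ishis District standard time.
Daylight saving runs 11 November 2029 – 21 April 2030; the standard-time date in Ishis District, 17 April 2030, is inside that window, so Ishis District is at UTC−00:45.
05:30 UTC − 0h45m = 04:45 Ishis District.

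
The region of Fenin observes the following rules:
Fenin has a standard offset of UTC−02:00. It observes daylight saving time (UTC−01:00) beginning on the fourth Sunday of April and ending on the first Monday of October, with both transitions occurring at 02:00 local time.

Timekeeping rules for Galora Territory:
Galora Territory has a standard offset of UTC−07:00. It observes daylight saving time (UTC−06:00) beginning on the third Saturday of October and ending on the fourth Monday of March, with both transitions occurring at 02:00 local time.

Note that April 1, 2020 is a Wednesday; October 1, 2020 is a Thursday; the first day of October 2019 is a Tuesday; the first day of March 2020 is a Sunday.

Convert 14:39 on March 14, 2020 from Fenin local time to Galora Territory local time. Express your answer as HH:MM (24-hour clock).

1 April 2020 is a Wednesday, so the first Sunday is April 5 and the fourth is April 26.
1 October 2020 is a Thursday, so the first Monday is October 5.
March 14, 2020 is outside the daylight-saving period (26 April – 5 October), so Fenin is on standard time, UTC−02:00.
14:39 Fenin + 2h = 16:39 UTC.
1 October 2019 is a Tuesday, so the first Saturday is October 5 and the third is October 19.
1 March 2020 is a Sunday, so the first Monday is March 2 and the fourth is March 23.
At the standard offset (UTC−07:00), 16:39 UTC − 7h = 09:39 Galora Territory standard time.
The standard-time date in Galora Territory, March 14, 2020, lies within the daylight-saving period (19 October 2019 – 23 March 2020), so Galora Territory is on daylight time, UTC−06:00.
16:39 UTC − 6h = 10:39 Galora Territory.

10:39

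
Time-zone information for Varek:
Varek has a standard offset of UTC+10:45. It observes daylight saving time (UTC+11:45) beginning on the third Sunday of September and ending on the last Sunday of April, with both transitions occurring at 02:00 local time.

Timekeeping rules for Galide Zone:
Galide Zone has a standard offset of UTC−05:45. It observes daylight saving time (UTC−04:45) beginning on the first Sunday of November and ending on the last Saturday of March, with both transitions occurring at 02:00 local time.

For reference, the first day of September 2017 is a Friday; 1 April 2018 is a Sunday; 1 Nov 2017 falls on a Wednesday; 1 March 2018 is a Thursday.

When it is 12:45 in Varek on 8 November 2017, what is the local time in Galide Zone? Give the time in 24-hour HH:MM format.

1 September 2017 is a Friday, so the first Sunday is September 3 and the third is September 17.
1 April 2018 is a Sunday, so Sundays fall on 1, 8, 15, 22, 29; the last is April 29.
8 November 2017 lies within the daylight-saving period (17 September 2017 – 29 April 2018), so Varek is on daylight time, UTC+11:45.
12:45 Varek − 11h45m = 01:00 UTC.
1 November 2017 is a Wednesday, so the first Sunday is November 5.
1 March 2018 is a Thursday, so Saturdays fall on 3, 10, 17, 24, 31; the last is March 31.
At the standard offset (UTC−05:45), 01:00 UTC − 5h45m = 19:15 Galide Zone standard time (rolling into the previous day, 7 November 2017).
The standard-time date in Galide Zone, 7 November 2017, lies within the daylight-saving period (5 November 2017 – 31 March 2018), so Galide Zone is on daylight time, UTC−04:45.
01:00 UTC − 4h45m = 20:15 Galide Zone (rolling into the previous day, 7 November 2017).

20:15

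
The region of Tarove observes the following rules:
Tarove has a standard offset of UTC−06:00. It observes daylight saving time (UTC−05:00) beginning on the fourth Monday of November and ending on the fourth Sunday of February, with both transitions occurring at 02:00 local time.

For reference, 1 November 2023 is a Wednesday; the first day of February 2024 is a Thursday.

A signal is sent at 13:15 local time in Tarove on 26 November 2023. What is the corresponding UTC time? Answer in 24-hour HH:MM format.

19:15

1 November 2023 is a Wednesday, so the first Monday is November 6 and the fourth is November 27.
1 February 2024 is a Thursday, so the first Sunday is February 4 and the fourth is February 25.
26 November 2023 does not fall between 27 November 2023 and 25 February 2024, so daylight saving is not in effect and Tarove is at UTC−06:00.
13:15 local + 6h = 19:15 UTC.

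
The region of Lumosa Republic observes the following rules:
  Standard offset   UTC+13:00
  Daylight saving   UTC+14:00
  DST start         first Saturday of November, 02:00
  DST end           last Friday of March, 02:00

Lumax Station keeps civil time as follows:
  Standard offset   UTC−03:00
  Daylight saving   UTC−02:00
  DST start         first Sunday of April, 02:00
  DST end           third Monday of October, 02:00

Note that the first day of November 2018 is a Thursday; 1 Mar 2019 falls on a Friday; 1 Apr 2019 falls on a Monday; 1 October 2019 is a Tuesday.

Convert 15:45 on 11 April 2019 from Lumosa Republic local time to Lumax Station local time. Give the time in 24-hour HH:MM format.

1 November 2018 is a Thursday, so the first Saturday is November 3.
1 March 2019 is a Friday, so Fridays fall on 1, 8, 15, 22, 29; the last is March 29.
11 April 2019 is outside the daylight-saving period (3 November 2018 – 29 March 2019), so Lumosa Republic is on standard time, UTC+13:00.
15:45 Lumosa Republic − 13h = 02:45 UTC.
1 April 2019 is a Monday, so the first Sunday is April 7.
1 October 2019 is a Tuesday, so the first Monday is October 7 and the third is October 21.
At the standard offset (UTC−03:00), 02:45 UTC − 3h = 23:45 Lumax Station standard time (rolling into the previous day, 10 April 2019).
Daylight saving runs 7 April – 21 October; the standard-time date in Lumax Station, 10 April 2019, is inside that window, so Lumax Station is at UTC−02:00.
02:45 UTC − 2h = 00:45 Lumax Station.

00:45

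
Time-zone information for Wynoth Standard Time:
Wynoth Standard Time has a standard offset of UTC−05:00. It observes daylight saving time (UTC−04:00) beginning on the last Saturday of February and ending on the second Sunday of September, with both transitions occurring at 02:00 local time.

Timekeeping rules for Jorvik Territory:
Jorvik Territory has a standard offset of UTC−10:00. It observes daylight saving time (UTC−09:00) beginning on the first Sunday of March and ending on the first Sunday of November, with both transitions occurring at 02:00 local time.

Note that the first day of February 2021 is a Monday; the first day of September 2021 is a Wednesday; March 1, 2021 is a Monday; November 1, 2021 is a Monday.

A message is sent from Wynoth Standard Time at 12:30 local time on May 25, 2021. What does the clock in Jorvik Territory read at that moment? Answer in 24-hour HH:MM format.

1 February 2021 is a Monday, so Saturdays fall on 6, 13, 20, 27; the last is February 27.
1 September 2021 is a Wednesday, so the first Sunday is September 5 and the second is September 12.
Daylight saving runs 27 February – 12 September; May 25, 2021 is inside that window, so Wynoth Standard Time is at UTC−04:00.
12:30 Wynoth Standard Time + 4h = 16:30 UTC.
1 March 2021 is a Monday, so the first Sunday is March 7.
1 November 2021 is a Monday, so the first Sunday is November 7.
At the standard offset (UTC−10:00), 16:30 UTC − 10h = 06:30 Jorvik Territory standard time.
The standard-time date in Jorvik Territory, May 25, 2021, lies within the daylight-saving period (7 March – 7 November), so Jorvik Territory is on daylight time, UTC−09:00.
16:30 UTC − 9h = 07:30 Jorvik Territory.

07:30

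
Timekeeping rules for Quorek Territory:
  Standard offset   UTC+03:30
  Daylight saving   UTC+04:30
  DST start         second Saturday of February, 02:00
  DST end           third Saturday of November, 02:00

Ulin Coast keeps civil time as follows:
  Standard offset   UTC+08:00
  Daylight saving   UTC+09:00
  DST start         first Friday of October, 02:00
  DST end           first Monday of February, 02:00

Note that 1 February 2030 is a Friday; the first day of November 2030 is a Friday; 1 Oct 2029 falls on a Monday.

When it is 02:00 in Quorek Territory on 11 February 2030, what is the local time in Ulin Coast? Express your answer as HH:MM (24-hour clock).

05:30

1 February 2030 is a Friday, so the first Saturday is February 2 and the second is February 9.
1 November 2030 is a Friday, so the first Saturday is November 2 and the third is November 16.
Daylight saving runs 9 February – 16 November; 11 February 2030 is inside that window, so Quorek Territory is at UTC+04:30.
02:00 Quorek Territory − 4h30m = 21:30 UTC (rolling into the previous day, 10 February 2030).
1 October 2029 is a Monday, so the first Friday is October 5.
1 February 2030 is a Friday, so the first Monday is February 4.
At the standard offset (UTC+08:00), 21:30 UTC + 8h = 05:30 Ulin Coast standard time (rolling into the next day, 11 February 2030).
Daylight saving runs 5 October 2029 – 4 February 2030; the standard-time date in Ulin Coast, 11 February 2030, is outside that window, so Ulin Coast is on standard time at UTC+08:00.
21:30 UTC + 8h = 05:30 Ulin Coast (rolling into the next day, 11 February 2030).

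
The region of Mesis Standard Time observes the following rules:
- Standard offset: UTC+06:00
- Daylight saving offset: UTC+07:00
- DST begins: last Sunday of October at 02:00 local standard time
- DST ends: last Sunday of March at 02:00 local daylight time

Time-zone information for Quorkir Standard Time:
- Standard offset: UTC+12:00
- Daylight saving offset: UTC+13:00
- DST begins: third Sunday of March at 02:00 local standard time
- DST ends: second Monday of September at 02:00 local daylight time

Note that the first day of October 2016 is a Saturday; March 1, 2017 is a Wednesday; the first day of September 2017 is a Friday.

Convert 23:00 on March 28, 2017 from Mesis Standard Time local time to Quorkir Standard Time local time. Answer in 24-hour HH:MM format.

06:00

1 October 2016 is a Saturday, so Sundays fall on 2, 9, 16, 23, 30; the last is October 30.
1 March 2017 is a Wednesday, so Sundays fall on 5, 12, 19, 26; the last is March 26.
March 28, 2017 does not fall between 30 October 2016 and 26 March 2017, so daylight saving is not in effect and Mesis Standard Time is at UTC+06:00.
23:00 Mesis Standard Time − 6h = 17:00 UTC.
1 March 2017 is a Wednesday, so the first Sunday is March 5 and the third is March 19.
1 September 2017 is a Friday, so the first Monday is September 4 and the second is September 11.
At the standard offset (UTC+12:00), 17:00 UTC + 12h = 05:00 Quorkir Standard Time standard time (rolling into the next day, 29 March 2017).
The standard-time date in Quorkir Standard Time, March 29, 2017, falls between 19 March and 11 September, so daylight saving is in effect and Quorkir Standard Time is at UTC+13:00.
17:00 UTC + 13h = 06:00 Quorkir Standard Time (rolling into the next day, 29 March 2017).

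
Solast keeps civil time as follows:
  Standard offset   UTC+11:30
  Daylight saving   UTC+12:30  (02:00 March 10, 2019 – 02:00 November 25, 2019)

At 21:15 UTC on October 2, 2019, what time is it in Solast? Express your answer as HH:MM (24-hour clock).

09:45

At the standard offset (UTC+11:30), 21:15 UTC + 11h30m = 08:45 Solast standard time (rolling into the next day, 3 October 2019).
The standard-time date in Solast, October 3, 2019, falls between 10 March and 25 November, so daylight saving is in effect and Solast is at UTC+12:30.
21:15 UTC + 12h30m = 09:45 local (rolling into the next day, 3 October 2019).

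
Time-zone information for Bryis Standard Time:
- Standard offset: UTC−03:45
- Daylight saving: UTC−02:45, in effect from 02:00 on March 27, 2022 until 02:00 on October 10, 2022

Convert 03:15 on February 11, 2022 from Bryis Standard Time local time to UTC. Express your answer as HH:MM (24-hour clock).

07:00

February 11, 2022 does not fall between 27 March and 10 October, so daylight saving is not in effect and Bryis Standard Time is at UTC−03:45.
03:15 local + 3h45m = 07:00 UTC.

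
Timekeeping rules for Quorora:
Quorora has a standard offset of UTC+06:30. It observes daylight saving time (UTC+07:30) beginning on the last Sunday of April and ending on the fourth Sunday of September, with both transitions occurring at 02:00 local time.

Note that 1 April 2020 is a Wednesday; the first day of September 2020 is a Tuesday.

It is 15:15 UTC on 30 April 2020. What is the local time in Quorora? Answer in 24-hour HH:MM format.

1 April 2020 is a Wednesday, so Sundays fall on 5, 12, 19, 26; the last is April 26.
1 September 2020 is a Tuesday, so the first Sunday is September 6 and the fourth is September 27.
At the standard offset (UTC+06:30), 15:15 UTC + 6h30m = 21:45 Quorora standard time.
The standard-time date in Quorora, 30 April 2020, lies within the daylight-saving period (26 April – 27 September), so Quorora is on daylight time, UTC+07:30.
15:15 UTC + 7h30m = 22:45 local.

22:45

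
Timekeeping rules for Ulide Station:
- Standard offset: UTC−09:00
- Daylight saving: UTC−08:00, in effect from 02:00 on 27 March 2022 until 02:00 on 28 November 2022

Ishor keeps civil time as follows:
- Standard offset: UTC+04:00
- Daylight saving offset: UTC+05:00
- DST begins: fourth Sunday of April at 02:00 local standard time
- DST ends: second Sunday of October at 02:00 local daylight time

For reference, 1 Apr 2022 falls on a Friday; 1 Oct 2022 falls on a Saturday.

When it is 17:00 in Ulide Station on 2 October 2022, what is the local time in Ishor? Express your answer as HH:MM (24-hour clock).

2 October 2022 lies within the daylight-saving period (27 March – 28 November), so Ulide Station is on daylight time, UTC−08:00.
17:00 Ulide Station + 8h = 01:00 UTC (rolling into the next day, 3 October 2022).
1 April 2022 is a Friday, so the first Sunday is April 3 and the fourth is April 24.
1 October 2022 is a Saturday, so the first Sunday is October 2 and the second is October 9.
At the standard offset (UTC+04:00), 01:00 UTC + 4h = 05:00 Ishor standard time.
The standard-time date in Ishor, 3 October 2022, lies within the daylight-saving period (24 April – 9 October), so Ishor is on daylight time, UTC+05:00.
01:00 UTC + 5h = 06:00 Ishor.

06:00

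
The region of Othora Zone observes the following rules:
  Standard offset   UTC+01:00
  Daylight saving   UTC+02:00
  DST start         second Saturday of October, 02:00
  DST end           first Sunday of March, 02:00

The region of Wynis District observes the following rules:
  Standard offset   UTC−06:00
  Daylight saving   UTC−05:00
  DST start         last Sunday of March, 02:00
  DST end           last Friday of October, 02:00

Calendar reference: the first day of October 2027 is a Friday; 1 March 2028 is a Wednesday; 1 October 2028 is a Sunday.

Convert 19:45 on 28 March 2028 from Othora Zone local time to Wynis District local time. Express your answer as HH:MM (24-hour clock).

13:45

1 October 2027 is a Friday, so the first Saturday is October 2 and the second is October 9.
1 March 2028 is a Wednesday, so the first Sunday is March 5.
Daylight saving runs 9 October 2027 – 5 March 2028; 28 March 2028 is outside that window, so Othora Zone is on standard time at UTC+01:00.
19:45 Othora Zone − 1h = 18:45 UTC.
1 March 2028 is a Wednesday, so Sundays fall on 5, 12, 19, 26; the last is March 26.
1 October 2028 is a Sunday, so Fridays fall on 6, 13, 20, 27; the last is October 27.
At the standard offset (UTC−06:00), 18:45 UTC − 6h = 12:45 Wynis District standard time.
The standard-time date in Wynis District, 28 March 2028, lies within the daylight-saving period (26 March – 27 October), so Wynis District is on daylight time, UTC−05:00.
18:45 UTC − 5h = 13:45 Wynis District.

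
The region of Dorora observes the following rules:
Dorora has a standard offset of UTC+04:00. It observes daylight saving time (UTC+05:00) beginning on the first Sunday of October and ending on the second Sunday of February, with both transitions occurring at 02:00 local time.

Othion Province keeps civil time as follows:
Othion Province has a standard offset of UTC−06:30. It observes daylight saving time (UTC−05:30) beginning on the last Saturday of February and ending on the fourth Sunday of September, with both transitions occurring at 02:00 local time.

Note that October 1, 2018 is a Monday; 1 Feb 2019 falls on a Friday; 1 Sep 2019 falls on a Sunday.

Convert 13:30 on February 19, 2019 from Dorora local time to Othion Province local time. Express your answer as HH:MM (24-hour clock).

1 October 2018 is a Monday, so the first Sunday is October 7.
1 February 2019 is a Friday, so the first Sunday is February 3 and the second is February 10.
February 19, 2019 does not fall between 7 October 2018 and 10 February 2019, so daylight saving is not in effect and Dorora is at UTC+04:00.
13:30 Dorora − 4h = 09:30 UTC.
1 February 2019 is a Friday, so Saturdays fall on 2, 9, 16, 23; the last is February 23.
1 September 2019 is a Sunday, so the first Sunday is September 1 and the fourth is September 22.
At the standard offset (UTC−06:30), 09:30 UTC − 6h30m = 03:00 Othion Province standard time.
Daylight saving runs 23 February – 22 September; the standard-time date in Othion Province, February 19, 2019, is outside that window, so Othion Province is on standard time at UTC−06:30.
09:30 UTC − 6h30m = 03:00 Othion Province.

03:00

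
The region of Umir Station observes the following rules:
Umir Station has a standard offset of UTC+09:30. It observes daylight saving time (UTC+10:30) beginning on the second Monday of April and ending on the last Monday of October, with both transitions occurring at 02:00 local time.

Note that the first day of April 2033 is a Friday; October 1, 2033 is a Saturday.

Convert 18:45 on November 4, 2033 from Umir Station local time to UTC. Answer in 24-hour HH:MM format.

1 April 2033 is a Friday, so the first Monday is April 4 and the second is April 11.
1 October 2033 is a Saturday, so Mondays fall on 3, 10, 17, 24, 31; the last is October 31.
November 4, 2033 is outside the daylight-saving period (11 April – 31 October), so Umir Station is on standard time, UTC+09:30.
18:45 local − 9h30m = 09:15 UTC.

09:15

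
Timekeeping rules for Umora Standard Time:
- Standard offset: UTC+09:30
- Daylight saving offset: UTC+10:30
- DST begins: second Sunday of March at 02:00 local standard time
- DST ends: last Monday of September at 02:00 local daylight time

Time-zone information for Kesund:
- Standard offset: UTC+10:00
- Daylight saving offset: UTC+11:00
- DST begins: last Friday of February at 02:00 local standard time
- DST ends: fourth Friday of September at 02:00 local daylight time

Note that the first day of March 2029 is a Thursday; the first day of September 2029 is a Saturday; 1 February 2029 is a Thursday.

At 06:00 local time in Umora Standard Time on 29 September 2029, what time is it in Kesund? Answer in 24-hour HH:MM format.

1 March 2029 is a Thursday, so the first Sunday is March 4 and the second is March 11.
1 September 2029 is a Saturday, so Mondays fall on 3, 10, 17, 24; the last is September 24.
29 September 2029 does not fall between 11 March and 24 September, so daylight saving is not in effect and Umora Standard Time is at UTC+09:30.
06:00 Umora Standard Time − 9h30m = 20:30 UTC (rolling into the previous day, 28 September 2029).
1 February 2029 is a Thursday, so Fridays fall on 2, 9, 16, 23; the last is February 23.
1 September 2029 is a Saturday, so the first Friday is September 7 and the fourth is September 28.
At the standard offset (UTC+10:00), 20:30 UTC + 10h = 06:30 Kesund standard time (rolling into the next day, 29 September 2029).
Daylight saving runs 23 February – 28 September; the standard-time date in Kesund, 29 September 2029, is outside that window, so Kesund is on standard time at UTC+10:00.
20:30 UTC + 10h = 06:30 Kesund (rolling into the next day, 29 September 2029).

06:30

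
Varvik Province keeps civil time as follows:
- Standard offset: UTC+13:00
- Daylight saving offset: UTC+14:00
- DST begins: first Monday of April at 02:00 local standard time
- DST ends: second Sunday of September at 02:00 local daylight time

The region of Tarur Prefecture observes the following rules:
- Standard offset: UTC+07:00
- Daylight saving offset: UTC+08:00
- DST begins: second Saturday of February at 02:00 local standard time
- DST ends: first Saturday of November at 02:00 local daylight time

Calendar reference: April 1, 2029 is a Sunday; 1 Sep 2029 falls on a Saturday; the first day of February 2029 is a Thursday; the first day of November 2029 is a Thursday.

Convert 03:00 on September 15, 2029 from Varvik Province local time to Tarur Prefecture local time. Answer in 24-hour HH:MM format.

22:00

1 April 2029 is a Sunday, so the first Monday is April 2.
1 September 2029 is a Saturday, so the first Sunday is September 2 and the second is September 9.
September 15, 2029 is outside the daylight-saving period (2 April – 9 September), so Varvik Province is on standard time, UTC+13:00.
03:00 Varvik Province − 13h = 14:00 UTC (rolling into the previous day, 14 September 2029).
1 February 2029 is a Thursday, so the first Saturday is February 3 and the second is February 10.
1 November 2029 is a Thursday, so the first Saturday is November 3.
At the standard offset (UTC+07:00), 14:00 UTC + 7h = 21:00 Tarur Prefecture standard time.
The standard-time date in Tarur Prefecture, September 14, 2029, lies within the daylight-saving period (10 February – 3 November), so Tarur Prefecture is on daylight time, UTC+08:00.
14:00 UTC + 8h = 22:00 Tarur Prefecture.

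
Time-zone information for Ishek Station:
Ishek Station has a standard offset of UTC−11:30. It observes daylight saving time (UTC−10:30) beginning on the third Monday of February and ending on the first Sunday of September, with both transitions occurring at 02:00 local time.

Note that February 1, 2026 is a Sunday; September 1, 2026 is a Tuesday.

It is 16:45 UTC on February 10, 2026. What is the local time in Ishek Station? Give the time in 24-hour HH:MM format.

05:15

1 February 2026 is a Sunday, so the first Monday is February 2 and the third is February 16.
1 September 2026 is a Tuesday, so the first Sunday is September 6.
At the standard offset (UTC−11:30), 16:45 UTC − 11h30m = 05:15 Ishek Station standard time.
The standard-time date in Ishek Station, February 10, 2026, does not fall between 16 February and 6 September, so daylight saving is not in effect and Ishek Station is at UTC−11:30.
16:45 UTC − 11h30m = 05:15 local.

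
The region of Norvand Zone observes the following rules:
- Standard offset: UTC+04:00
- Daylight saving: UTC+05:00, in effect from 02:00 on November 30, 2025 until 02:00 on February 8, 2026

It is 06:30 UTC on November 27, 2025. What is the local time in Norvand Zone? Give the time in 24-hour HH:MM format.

10:30

At the standard offset (UTC+04:00), 06:30 UTC + 4h = 10:30 Norvand Zone standard time.
Daylight saving runs 30 November 2025 – 8 February 2026; the standard-time date in Norvand Zone, November 27, 2025, is outside that window, so Norvand Zone is on standard time at UTC+04:00.
06:30 UTC + 4h = 10:30 local.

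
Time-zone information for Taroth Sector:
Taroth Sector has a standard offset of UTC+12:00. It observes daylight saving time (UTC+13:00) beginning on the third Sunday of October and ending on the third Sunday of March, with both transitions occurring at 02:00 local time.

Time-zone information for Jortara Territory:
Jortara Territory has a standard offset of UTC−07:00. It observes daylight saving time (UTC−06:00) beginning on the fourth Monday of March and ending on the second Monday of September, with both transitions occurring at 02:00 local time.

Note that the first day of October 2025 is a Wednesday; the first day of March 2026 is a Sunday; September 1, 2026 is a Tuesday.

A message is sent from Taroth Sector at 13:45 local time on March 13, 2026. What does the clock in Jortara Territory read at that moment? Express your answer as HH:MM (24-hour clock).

17:45

1 October 2025 is a Wednesday, so the first Sunday is October 5 and the third is October 19.
1 March 2026 is a Sunday, so the first Sunday is March 1 and the third is March 15.
March 13, 2026 falls between 19 October 2025 and 15 March 2026, so daylight saving is in effect and Taroth Sector is at UTC+13:00.
13:45 Taroth Sector − 13h = 00:45 UTC.
1 March 2026 is a Sunday, so the first Monday is March 2 and the fourth is March 23.
1 September 2026 is a Tuesday, so the first Monday is September 7 and the second is September 14.
At the standard offset (UTC−07:00), 00:45 UTC − 7h = 17:45 Jortara Territory standard time (rolling into the previous day, 12 March 2026).
The standard-time date in Jortara Territory, March 12, 2026, is outside the daylight-saving period (23 March – 14 September), so Jortara Territory is on standard time, UTC−07:00.
00:45 UTC − 7h = 17:45 Jortara Territory (rolling into the previous day, 12 March 2026).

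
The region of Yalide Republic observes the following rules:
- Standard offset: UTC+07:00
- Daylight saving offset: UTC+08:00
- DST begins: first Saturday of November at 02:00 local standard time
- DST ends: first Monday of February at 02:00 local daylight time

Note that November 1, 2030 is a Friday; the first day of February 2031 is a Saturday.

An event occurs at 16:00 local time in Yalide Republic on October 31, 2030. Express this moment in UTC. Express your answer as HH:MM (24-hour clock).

09:00

1 November 2030 is a Friday, so the first Saturday is November 2.
1 February 2031 is a Saturday, so the first Monday is February 3.
October 31, 2030 does not fall between 2 November 2030 and 3 February 2031, so daylight saving is not in effect and Yalide Republic is at UTC+07:00.
16:00 local − 7h = 09:00 UTC.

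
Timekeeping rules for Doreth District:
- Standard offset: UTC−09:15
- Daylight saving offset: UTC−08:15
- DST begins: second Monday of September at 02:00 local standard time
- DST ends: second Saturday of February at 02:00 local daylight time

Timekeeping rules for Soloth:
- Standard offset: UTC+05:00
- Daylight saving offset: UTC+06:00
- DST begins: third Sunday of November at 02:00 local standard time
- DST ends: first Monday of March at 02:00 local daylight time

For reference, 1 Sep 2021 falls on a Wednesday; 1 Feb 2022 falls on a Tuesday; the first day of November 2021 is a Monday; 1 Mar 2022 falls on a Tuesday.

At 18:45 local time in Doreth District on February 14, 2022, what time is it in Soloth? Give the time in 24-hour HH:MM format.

10:00

1 September 2021 is a Wednesday, so the first Monday is September 6 and the second is September 13.
1 February 2022 is a Tuesday, so the first Saturday is February 5 and the second is February 12.
February 14, 2022 does not fall between 13 September 2021 and 12 February 2022, so daylight saving is not in effect and Doreth District is at UTC−09:15.
18:45 Doreth District + 9h15m = 04:00 UTC (rolling into the next day, 15 February 2022).
1 November 2021 is a Monday, so the first Sunday is November 7 and the third is November 21.
1 March 2022 is a Tuesday, so the first Monday is March 7.
At the standard offset (UTC+05:00), 04:00 UTC + 5h = 09:00 Soloth standard time.
The standard-time date in Soloth, February 15, 2022, falls between 21 November 2021 and 7 March 2022, so daylight saving is in effect and Soloth is at UTC+06:00.
04:00 UTC + 6h = 10:00 Soloth.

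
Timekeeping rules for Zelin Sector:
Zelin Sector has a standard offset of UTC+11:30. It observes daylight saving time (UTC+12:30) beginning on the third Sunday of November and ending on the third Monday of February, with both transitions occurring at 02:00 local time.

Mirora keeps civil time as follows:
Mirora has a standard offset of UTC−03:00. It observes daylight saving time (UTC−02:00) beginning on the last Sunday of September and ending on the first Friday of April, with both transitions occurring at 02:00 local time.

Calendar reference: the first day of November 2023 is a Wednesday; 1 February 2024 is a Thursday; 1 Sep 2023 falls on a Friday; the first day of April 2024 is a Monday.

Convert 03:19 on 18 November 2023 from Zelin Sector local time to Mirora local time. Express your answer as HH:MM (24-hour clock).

1 November 2023 is a Wednesday, so the first Sunday is November 5 and the third is November 19.
1 February 2024 is a Thursday, so the first Monday is February 5 and the third is February 19.
Daylight saving runs 19 November 2023 – 19 February 2024; 18 November 2023 is outside that window, so Zelin Sector is on standard time at UTC+11:30.
03:19 Zelin Sector − 11h30m = 15:49 UTC (rolling into the previous day, 17 November 2023).
1 September 2023 is a Friday, so Sundays fall on 3, 10, 17, 24; the last is September 24.
1 April 2024 is a Monday, so the first Friday is April 5.
At the standard offset (UTC−03:00), 15:49 UTC − 3h = 12:49 Mirora standard time.
The standard-time date in Mirora, 17 November 2023, lies within the daylight-saving period (24 September 2023 – 5 April 2024), so Mirora is on daylight time, UTC−02:00.
15:49 UTC − 2h = 13:49 Mirora.

13:49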